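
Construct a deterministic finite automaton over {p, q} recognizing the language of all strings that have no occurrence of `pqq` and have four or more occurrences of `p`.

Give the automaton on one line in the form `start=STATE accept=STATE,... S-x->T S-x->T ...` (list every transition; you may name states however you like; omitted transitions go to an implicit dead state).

start=A accept=H,J A-p->B A-q->A B-p->C B-q->D C-p->E C-q->F D-p->C D-q->G E-p->H E-q->I F-p->E F-q->G G-p->G G-q->G H-p->H H-q->J I-p->H I-q->G J-p->H J-q->G

Handle the two conditions separately and then intersect. The first has 4 states tracking partial matches of the forbidden pattern `pqq`; the second has 6 states tracking the count of `p`s, saturating at 5. A product state is a pair (one from each), accepting exactly when both do. After merging equivalent states the machine shrinks.
With 10 states:
       p  q 
>  A   B  A 
   B   C  D 
   C   E  F 
   D   C  G 
   E   H  I 
   F   E  G 
   G   G  G 
 * H   H  J 
   I   H  G 
 * J   H  G 
(> = start, * = accepting)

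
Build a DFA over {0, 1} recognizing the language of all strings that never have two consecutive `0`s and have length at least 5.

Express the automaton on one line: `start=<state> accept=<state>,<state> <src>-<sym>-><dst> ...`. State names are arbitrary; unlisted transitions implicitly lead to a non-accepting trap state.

Build one automaton per condition and run them in lockstep. One (3 states) tracks partial matches of the forbidden pattern `00`; the other (7 states) tracks the input length, saturating at 6. Each combined state is a pair, one component from each; accept when both components accept.
With 18 states:
          0    1  
>  q0     q1   q2 
   q1     q3   q4 
   q2     q5   q4 
   q3     q6   q6 
   q4     q7   q8 
   q5     q6   q8 
   q6     q9   q9 
   q7     q9  q10 
   q8    q11  q10 
   q9    q12  q12 
   q10   q13  q14 
   q11   q12  q14 
   q12   q15  q15 
 * q13   q15  q16 
 * q14   q17  q16 
   q15   q15  q15 
 * q16   q17  q16 
 * q17   q15  q16 
(> = start, * = accepting)

start=q0 accept=q13,q14,q16,q17 q0-0->q1 q0-1->q2 q1-0->q3 q1-1->q4 q2-0->q5 q2-1->q4 q3-0->q6 q3-1->q6 q4-0->q7 q4-1->q8 q5-0->q6 q5-1->q8 q6-0->q9 q6-1->q9 q7-0->q9 q7-1->q10 q8-0->q11 q8-1->q10 q9-0->q12 q9-1->q12 q10-0->q13 q10-1->q14 q11-0->q12 q11-1->q14 q12-0->q15 q12-1->q15 q13-0->q15 q13-1->q16 q14-0->q17 q14-1->q16 q15-0->q15 q15-1->q15 q16-0->q17 q16-1->q16 q17-0->q15 q17-1->q16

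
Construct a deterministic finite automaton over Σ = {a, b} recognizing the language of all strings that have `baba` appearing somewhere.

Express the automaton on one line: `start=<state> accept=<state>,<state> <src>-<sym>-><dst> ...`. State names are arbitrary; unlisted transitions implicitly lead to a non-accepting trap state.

Track how much of `baba` has been matched so far: state S0 is no progress, S4 is the absorbing accept state reached once `baba` has occurred. Intermediate states record partial matches; on a mismatch, fall back to the longest reusable overlap.
        a   b  
>  S0   S0  S1 
   S1   S2  S1 
   S2   S0  S3 
   S3   S4  S1 
 * S4   S4  S4 
(> = start, * = accepting)

start=S0 accept=S4 S0-a->S0 S0-b->S1 S1-a->S2 S1-b->S1 S2-a->S0 S2-b->S3 S3-a->S4 S3-b->S1 S4-a->S4 S4-b->S4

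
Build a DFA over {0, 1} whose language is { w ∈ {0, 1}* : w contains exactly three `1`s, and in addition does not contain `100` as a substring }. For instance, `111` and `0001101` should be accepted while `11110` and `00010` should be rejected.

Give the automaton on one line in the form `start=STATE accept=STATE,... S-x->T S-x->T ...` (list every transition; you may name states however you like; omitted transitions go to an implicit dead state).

start=S0 accept=S6,S7 S0-0->S0 S0-1->S1 S1-0->S2 S1-1->S3 S2-0->S4 S2-1->S3 S3-0->S5 S3-1->S6 S4-0->S4 S4-1->S4 S5-0->S4 S5-1->S6 S6-0->S7 S6-1->S4 S7-0->S4 S7-1->S4

Handle the two conditions separately and then intersect. One (5 states) tracks the count of `1`s, saturating at 4; the other (4 states) tracks partial matches of the forbidden pattern `100`. Each combined state is a pair, one component from each; accept when both components accept. Equivalent product states are then merged.
        0   1  
>  S0   S0  S1 
   S1   S2  S3 
   S2   S4  S3 
   S3   S5  S6 
   S4   S4  S4 
   S5   S4  S6 
 * S6   S7  S4 
 * S7   S4  S4 
(> = start, * = accepting)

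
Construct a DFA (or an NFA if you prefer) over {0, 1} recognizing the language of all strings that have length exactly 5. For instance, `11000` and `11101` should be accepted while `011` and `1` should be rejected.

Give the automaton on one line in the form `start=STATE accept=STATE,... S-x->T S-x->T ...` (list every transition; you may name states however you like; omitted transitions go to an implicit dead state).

start=S0 accept=S5 S0-0->S1 S0-1->S1 S1-0->S2 S1-1->S2 S2-0->S3 S2-1->S3 S3-0->S4 S3-1->S4 S4-0->S5 S4-1->S5 S5-0->S6 S5-1->S6 S6-0->S6 S6-1->S6

Count input length up to 6: every symbol moves from S0 toward S6, which means 'more than 5' and absorbs. Accept from {S5}.
7 states suffice.
        0   1  
>  S0   S1  S1 
   S1   S2  S2 
   S2   S3  S3 
   S3   S4  S4 
   S4   S5  S5 
 * S5   S6  S6 
   S6   S6  S6 
(> = start, * = accepting)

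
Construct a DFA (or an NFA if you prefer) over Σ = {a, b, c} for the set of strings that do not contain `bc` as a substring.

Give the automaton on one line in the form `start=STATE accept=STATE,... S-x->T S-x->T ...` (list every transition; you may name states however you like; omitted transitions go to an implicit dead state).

This is the complement of 'contains `bc`'. Use the same substring-matching states — s0 through s2 holding how much of `bc` has just been matched — but flip the accepting set: everything except the trap s2 accepts.
With 3 states:
        a   b   c  
>* s0   s0  s1  s0 
 * s1   s0  s1  s2 
   s2   s2  s2  s2 
(> = start, * = accepting)

start=s0 accept=s0,s1 s0-a->s0 s0-b->s1 s0-c->s0 s1-a->s0 s1-b->s1 s1-c->s2 s2-a->s2 s2-b->s2 s2-c->s2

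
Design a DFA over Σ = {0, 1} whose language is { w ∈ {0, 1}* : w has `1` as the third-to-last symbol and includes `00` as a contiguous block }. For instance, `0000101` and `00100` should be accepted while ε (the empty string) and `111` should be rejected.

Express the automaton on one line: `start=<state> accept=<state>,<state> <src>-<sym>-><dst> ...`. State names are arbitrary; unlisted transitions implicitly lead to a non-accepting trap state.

start=q0 accept=q6,q9,q10,q11 q0-0->q1 q0-1->q2 q1-0->q3 q1-1->q2 q2-0->q4 q2-1->q2 q3-0->q3 q3-1->q5 q4-0->q6 q4-1->q2 q5-0->q7 q5-1->q8 q6-0->q3 q6-1->q5 q7-0->q6 q7-1->q9 q8-0->q10 q8-1->q11 q9-0->q7 q9-1->q8 q10-0->q6 q10-1->q9 q11-0->q10 q11-1->q11

Handle the two conditions separately and then intersect. The first has 15 states tracking the last 3 symbols read; the second has 3 states tracking whether and how much of `00` has been seen. A product state is a pair (one from each), accepting exactly when both do. After merging equivalent states the machine shrinks.
12 states suffice.
          0    1  
>  q0     q1   q2 
   q1     q3   q2 
   q2     q4   q2 
   q3     q3   q5 
   q4     q6   q2 
   q5     q7   q8 
 * q6     q3   q5 
   q7     q6   q9 
   q8    q10  q11 
 * q9     q7   q8 
 * q10    q6   q9 
 * q11   q10  q11 
(> = start, * = accepting)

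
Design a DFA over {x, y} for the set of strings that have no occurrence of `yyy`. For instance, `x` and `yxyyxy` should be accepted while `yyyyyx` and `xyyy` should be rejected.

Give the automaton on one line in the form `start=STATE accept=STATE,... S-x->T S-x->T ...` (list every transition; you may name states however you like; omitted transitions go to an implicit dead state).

This is the complement of 'contains `yyy`'. Use the same substring-matching states — A through D holding how much of `yyy` has just been matched — but flip the accepting set: everything except the trap D accepts.
       x  y 
>* A   A  B 
 * B   A  C 
 * C   A  D 
   D   D  D 
(> = start, * = accepting)

start=A accept=A,B,C A-x->A A-y->B B-x->A B-y->C C-x->A C-y->D D-x->D D-y->D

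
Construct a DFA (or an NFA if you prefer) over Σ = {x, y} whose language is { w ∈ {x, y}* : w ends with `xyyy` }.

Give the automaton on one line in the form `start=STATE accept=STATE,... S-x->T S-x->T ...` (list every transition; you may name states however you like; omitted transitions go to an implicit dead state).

start=S0 accept=S4 S0-x->S1 S0-y->S0 S1-x->S1 S1-y->S2 S2-x->S1 S2-y->S3 S3-x->S1 S3-y->S4 S4-x->S1 S4-y->S0

Let each state record the length of the longest suffix of the input read so far that is also a prefix of `xyyy`. S1 means the last symbol is `x`; S2 means the last 2 symbols are `xy`; S3 means the last 3 symbols are `xyy`; S4 means the last 4 symbols are `xyyy`. Accept only at S4, where the string currently ends in `xyyy`.
With 5 states:
        x   y  
>  S0   S1  S0 
   S1   S1  S2 
   S2   S1  S3 
   S3   S1  S4 
 * S4   S1  S0 
(> = start, * = accepting)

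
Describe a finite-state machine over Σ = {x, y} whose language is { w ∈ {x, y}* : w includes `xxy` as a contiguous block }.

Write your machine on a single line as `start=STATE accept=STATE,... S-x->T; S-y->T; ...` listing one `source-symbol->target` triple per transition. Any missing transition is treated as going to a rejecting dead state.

start=s0; accept=s3; s0-x->s1; s0-y->s0; s1-x->s2; s1-y->s0; s2-x->s2; s2-y->s3; s3-x->s3; s3-y->s3

Track how much of `xxy` has been matched so far: state s0 is no progress, s3 is the absorbing accept state reached once `xxy` has occurred. Intermediate states record partial matches; on a mismatch, fall back to the longest reusable overlap.
With 4 states:
        x   y  
>  s0   s1  s0 
   s1   s2  s0 
   s2   s2  s3 
 * s3   s3  s3 
(> = start, * = accepting)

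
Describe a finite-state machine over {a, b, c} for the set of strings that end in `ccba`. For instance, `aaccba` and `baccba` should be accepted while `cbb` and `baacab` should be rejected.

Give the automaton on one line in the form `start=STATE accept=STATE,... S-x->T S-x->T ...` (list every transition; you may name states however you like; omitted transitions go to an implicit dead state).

Let each state record the length of the longest suffix of the input read so far that is also a prefix of `ccba`. s1 means the last symbol is `c`; s2 means the last 2 symbols are `cc`; s3 means the last 3 symbols are `ccb`; s4 means the last 4 symbols are `ccba`. Accept only at s4, where the string currently ends in `ccba`.
        a   b   c  
>  s0   s0  s0  s1 
   s1   s0  s0  s2 
   s2   s0  s3  s2 
   s3   s4  s0  s1 
 * s4   s0  s0  s1 
(> = start, * = accepting)

start=s0 accept=s4 s0-a->s0 s0-b->s0 s0-c->s1 s1-a->s0 s1-b->s0 s1-c->s2 s2-a->s0 s2-b->s3 s2-c->s2 s3-a->s4 s3-b->s0 s3-c->s1 s4-a->s0 s4-b->s0 s4-c->s1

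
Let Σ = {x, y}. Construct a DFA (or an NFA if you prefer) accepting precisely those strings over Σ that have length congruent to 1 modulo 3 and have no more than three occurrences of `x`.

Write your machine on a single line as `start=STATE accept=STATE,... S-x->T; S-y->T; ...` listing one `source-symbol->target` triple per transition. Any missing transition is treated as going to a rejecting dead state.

start=A; accept=B,C,K,L; A-x->B; A-y->C; B-x->D; B-y->E; C-x->E; C-y->F; D-x->G; D-y->H; E-x->H; E-y->I; F-x->I; F-y->A; G-x->J; G-y->K; H-x->K; H-y->L; I-x->L; I-y->B; J-x->J; J-y->J; K-x->J; K-y->M; L-x->M; L-y->D; M-x->J; M-y->G

Handle the two conditions separately and then intersect. One (3 states) tracks the input length modulo 3; the other (5 states) tracks the count of `x`s, saturating at 4. Each combined state is a pair, one component from each; accept when both components accept. Minimizing collapses redundant product states.
       x  y 
>  A   B  C 
 * B   D  E 
 * C   E  F 
   D   G  H 
   E   H  I 
   F   I  A 
   G   J  K 
   H   K  L 
   I   L  B 
   J   J  J 
 * K   J  M 
 * L   M  D 
   M   J  G 
(> = start, * = accepting)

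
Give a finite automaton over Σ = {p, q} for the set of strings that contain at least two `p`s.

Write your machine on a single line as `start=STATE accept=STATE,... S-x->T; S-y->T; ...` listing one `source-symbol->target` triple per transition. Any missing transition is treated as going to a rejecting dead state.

Only the number of `p`s matters, and only up to 3. Make a chain S0 → S1 → S2 → S3 advanced by each `p` (with S3 absorbing); every other symbol self-loops. The accepting set is {S2, S3}.
With 4 states:
        p   q  
>  S0   S1  S0 
   S1   S2  S1 
 * S2   S3  S2 
 * S3   S3  S3 
(> = start, * = accepting)

start=S0; accept=S2,S3; S0-p->S1; S0-q->S0; S1-p->S2; S1-q->S1; S2-p->S3; S2-q->S2; S3-p->S3; S3-q->S3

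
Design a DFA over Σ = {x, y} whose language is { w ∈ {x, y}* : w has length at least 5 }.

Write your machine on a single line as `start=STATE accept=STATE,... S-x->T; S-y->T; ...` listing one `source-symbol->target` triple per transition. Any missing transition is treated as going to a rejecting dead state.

We only need to distinguish lengths 0, 1, …, 5, and '>5'. Chain S0 → S1 → S2 → S3 → S4 → S5 → S6 on every symbol, with S6 looping. Accepting states: {S5, S6}.
        x   y  
>  S0   S1  S1 
   S1   S2  S2 
   S2   S3  S3 
   S3   S4  S4 
   S4   S5  S5 
 * S5   S6  S6 
 * S6   S6  S6 
(> = start, * = accepting)

start=S0; accept=S5,S6; S0-x->S1; S0-y->S1; S1-x->S2; S1-y->S2; S2-x->S3; S2-y->S3; S3-x->S4; S3-y->S4; S4-x->S5; S4-y->S5; S5-x->S6; S5-y->S6; S6-x->S6; S6-y->S6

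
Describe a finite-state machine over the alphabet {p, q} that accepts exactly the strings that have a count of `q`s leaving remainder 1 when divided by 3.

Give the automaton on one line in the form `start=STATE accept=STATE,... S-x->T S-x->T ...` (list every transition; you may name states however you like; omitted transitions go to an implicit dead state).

start=S0 accept=S1 S0-p->S0 S0-q->S1 S1-p->S1 S1-q->S2 S2-p->S2 S2-q->S0

Keep the running count of `q`s modulo 3: each `q` advances along the cycle S0 → S1 → S2 → S0 while other symbols loop. Accept at S1.
A 3-state machine:
        p   q  
>  S0   S0  S1 
 * S1   S1  S2 
   S2   S2  S0 
(> = start, * = accepting)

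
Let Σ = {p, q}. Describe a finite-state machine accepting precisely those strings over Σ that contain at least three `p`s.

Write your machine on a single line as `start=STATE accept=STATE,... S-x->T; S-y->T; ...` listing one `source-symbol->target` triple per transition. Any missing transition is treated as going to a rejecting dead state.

Count `p`s, saturating at 4: states A through D mean 0 through 3 `p`s seen; E means more than 3. Each `p` increments (capped at E); other symbols loop. Accept from {D, E}.
With 5 states:
       p  q 
>  A   B  A 
   B   C  B 
   C   D  C 
 * D   E  D 
 * E   E  E 
(> = start, * = accepting)

start=A; accept=D,E; A-p->B; A-q->A; B-p->C; B-q->B; C-p->D; C-q->C; D-p->E; D-q->D; E-p->E; E-q->E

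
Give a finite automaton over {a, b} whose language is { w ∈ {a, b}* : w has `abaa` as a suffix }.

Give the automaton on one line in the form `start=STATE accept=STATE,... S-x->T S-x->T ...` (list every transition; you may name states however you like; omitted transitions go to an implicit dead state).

Remember how much of `abaa` the current input suffix matches. State q0 means no match yet; q1 means the last symbol is `a`; q2 means the last 2 symbols are `ab`; q3 means the last 3 symbols are `aba`; q4 means the last 4 symbols are `abaa`. Only q4 accepts. On a mismatch, fall back to the longest proper suffix that is still a prefix of `abaa`.
A 5-state machine:
        a   b  
>  q0   q1  q0 
   q1   q1  q2 
   q2   q3  q0 
   q3   q4  q2 
 * q4   q1  q2 
(> = start, * = accepting)

start=q0 accept=q4 q0-a->q1 q0-b->q0 q1-a->q1 q1-b->q2 q2-a->q3 q2-b->q0 q3-a->q4 q3-b->q2 q4-a->q1 q4-b->q2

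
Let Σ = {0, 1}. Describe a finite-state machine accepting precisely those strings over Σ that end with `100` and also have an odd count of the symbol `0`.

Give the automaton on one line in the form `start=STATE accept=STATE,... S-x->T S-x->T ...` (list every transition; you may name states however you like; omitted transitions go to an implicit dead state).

Run two small machines in parallel and take their product. The first has 4 states tracking how much of the suffix `100` has currently been matched; the second has 2 states tracking the count of `0`s modulo 2. A product state is a pair (one from each), accepting exactly when both do. After merging equivalent states the machine shrinks.
With 5 states:
        0   1  
>  q0   q1  q0 
   q1   q0  q2 
   q2   q3  q2 
   q3   q4  q0 
 * q4   q0  q2 
(> = start, * = accepting)

start=q0 accept=q4 q0-0->q1 q0-1->q0 q1-0->q0 q1-1->q2 q2-0->q3 q2-1->q2 q3-0->q4 q3-1->q0 q4-0->q0 q4-1->q2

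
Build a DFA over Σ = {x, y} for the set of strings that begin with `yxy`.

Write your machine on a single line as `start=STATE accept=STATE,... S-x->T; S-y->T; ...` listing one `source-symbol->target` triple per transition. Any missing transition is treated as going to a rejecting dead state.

start=S0; accept=S3; S0-x->S4; S0-y->S1; S1-x->S2; S1-y->S4; S2-x->S4; S2-y->S3; S3-x->S3; S3-y->S3; S4-x->S4; S4-y->S4

Walk along `yxy` while the input agrees: from S0 take `y` to S1, and so on. Any deviation drops to the rejecting sink S4. Once S3 is reached the prefix is confirmed and every continuation is accepted.
With 5 states:
        x   y  
>  S0   S4  S1 
   S1   S2  S4 
   S2   S4  S3 
 * S3   S3  S3 
   S4   S4  S4 
(> = start, * = accepting)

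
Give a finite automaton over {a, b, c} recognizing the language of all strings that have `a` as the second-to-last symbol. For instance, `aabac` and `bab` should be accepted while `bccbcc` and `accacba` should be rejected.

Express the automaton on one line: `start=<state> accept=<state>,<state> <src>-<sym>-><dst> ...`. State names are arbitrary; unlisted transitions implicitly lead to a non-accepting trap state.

A DFA must remember the last 2 symbols (since which symbol is second-to-last isn't known until the input ends). Use one state per possible window of the last ≤2 symbols; accept from those whose window starts with `a`.
With 13 states:
          a    b    c  
>  q0     q1   q2   q3 
   q1     q4   q5   q6 
   q2     q7   q8   q9 
   q3    q10  q11  q12 
 * q4     q4   q5   q6 
 * q5     q7   q8   q9 
 * q6    q10  q11  q12 
   q7     q4   q5   q6 
   q8     q7   q8   q9 
   q9    q10  q11  q12 
   q10    q4   q5   q6 
   q11    q7   q8   q9 
   q12   q10  q11  q12 
(> = start, * = accepting)

start=q0 accept=q4,q5,q6 q0-a->q1 q0-b->q2 q0-c->q3 q1-a->q4 q1-b->q5 q1-c->q6 q2-a->q7 q2-b->q8 q2-c->q9 q3-a->q10 q3-b->q11 q3-c->q12 q4-a->q4 q4-b->q5 q4-c->q6 q5-a->q7 q5-b->q8 q5-c->q9 q6-a->q10 q6-b->q11 q6-c->q12 q7-a->q4 q7-b->q5 q7-c->q6 q8-a->q7 q8-b->q8 q8-c->q9 q9-a->q10 q9-b->q11 q9-c->q12 q10-a->q4 q10-b->q5 q10-c->q6 q11-a->q7 q11-b->q8 q11-c->q9 q12-a->q10 q12-b->q11 q12-c->q12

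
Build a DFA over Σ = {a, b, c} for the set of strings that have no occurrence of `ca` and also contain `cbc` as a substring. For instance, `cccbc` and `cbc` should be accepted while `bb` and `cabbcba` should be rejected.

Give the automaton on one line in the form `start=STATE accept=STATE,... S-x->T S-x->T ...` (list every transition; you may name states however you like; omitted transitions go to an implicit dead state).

Build one automaton per condition and run them in lockstep. One (3 states) tracks partial matches of the forbidden pattern `ca`; the other (4 states) tracks whether and how much of `cbc` has been seen. Each combined state is a pair, one component from each; accept when both components accept. Minimizing collapses redundant product states.
With 6 states:
        a   b   c  
>  S0   S0  S0  S1 
   S1   S2  S3  S1 
   S2   S2  S2  S2 
   S3   S0  S0  S4 
 * S4   S2  S5  S4 
 * S5   S5  S5  S4 
(> = start, * = accepting)

start=S0 accept=S4,S5 S0-a->S0 S0-b->S0 S0-c->S1 S1-a->S2 S1-b->S3 S1-c->S1 S2-a->S2 S2-b->S2 S2-c->S2 S3-a->S0 S3-b->S0 S3-c->S4 S4-a->S2 S4-b->S5 S4-c->S4 S5-a->S5 S5-b->S5 S5-c->S4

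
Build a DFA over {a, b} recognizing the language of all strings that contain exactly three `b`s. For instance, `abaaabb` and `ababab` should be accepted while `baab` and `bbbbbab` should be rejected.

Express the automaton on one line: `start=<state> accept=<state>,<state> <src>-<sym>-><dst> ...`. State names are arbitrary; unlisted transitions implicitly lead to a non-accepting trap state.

start=q0 accept=q3 q0-a->q0 q0-b->q1 q1-a->q1 q1-b->q2 q2-a->q2 q2-b->q3 q3-a->q3 q3-b->q4 q4-a->q4 q4-b->q4

Count `b`s, saturating at 4: states q0 through q3 mean 0 through 3 `b`s seen; q4 means more than 3. Each `b` increments (capped at q4); other symbols loop. Accept from {q3}.
5 states suffice.
        a   b  
>  q0   q0  q1 
   q1   q1  q2 
   q2   q2  q3 
 * q3   q3  q4 
   q4   q4  q4 
(> = start, * = accepting)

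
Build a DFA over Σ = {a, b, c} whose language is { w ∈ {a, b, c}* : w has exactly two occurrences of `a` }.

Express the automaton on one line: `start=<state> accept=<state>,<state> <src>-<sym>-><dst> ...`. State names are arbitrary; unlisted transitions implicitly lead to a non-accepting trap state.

Count `a`s, saturating at 3: states s0 through s2 mean 0 through 2 `a`s seen; s3 means more than 2. Each `a` increments (capped at s3); other symbols loop. Accept from {s2}.
4 states suffice.
        a   b   c  
>  s0   s1  s0  s0 
   s1   s2  s1  s1 
 * s2   s3  s2  s2 
   s3   s3  s3  s3 
(> = start, * = accepting)

start=s0 accept=s2 s0-a->s1 s0-b->s0 s0-c->s0 s1-a->s2 s1-b->s1 s1-c->s1 s2-a->s3 s2-b->s2 s2-c->s2 s3-a->s3 s3-b->s3 s3-c->s3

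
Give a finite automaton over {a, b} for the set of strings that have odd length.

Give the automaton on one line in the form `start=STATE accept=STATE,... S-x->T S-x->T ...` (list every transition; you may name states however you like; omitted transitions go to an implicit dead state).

start=q0 accept=q1 q0-a->q1 q0-b->q1 q1-a->q0 q1-b->q0

Only the length mod 2 matters, so use a 2-cycle: from any state, every input symbol moves to the next state, wrapping q1 back to q0. Mark q1 accepting.
2 states suffice.
        a   b  
>  q0   q1  q1 
 * q1   q0  q0 
(> = start, * = accepting)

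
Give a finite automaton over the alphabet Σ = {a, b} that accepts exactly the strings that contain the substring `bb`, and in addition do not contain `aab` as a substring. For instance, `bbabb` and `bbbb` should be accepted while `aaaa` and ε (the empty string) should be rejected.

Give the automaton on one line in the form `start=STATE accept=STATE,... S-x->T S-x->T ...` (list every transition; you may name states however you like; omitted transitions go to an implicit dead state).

Build one automaton per condition and run them in lockstep. The first has 3 states tracking whether and how much of `bb` has been seen; the second has 4 states tracking partial matches of the forbidden pattern `aab`. A product state is a pair (one from each), accepting exactly when both do. Minimizing collapses redundant product states.
7 states suffice.
        a   b  
>  q0   q1  q2 
   q1   q3  q2 
   q2   q1  q4 
   q3   q3  q3 
 * q4   q5  q4 
 * q5   q6  q4 
 * q6   q6  q3 
(> = start, * = accepting)

start=q0 accept=q4,q5,q6 q0-a->q1 q0-b->q2 q1-a->q3 q1-b->q2 q2-a->q1 q2-b->q4 q3-a->q3 q3-b->q3 q4-a->q5 q4-b->q4 q5-a->q6 q5-b->q4 q6-a->q6 q6-b->q3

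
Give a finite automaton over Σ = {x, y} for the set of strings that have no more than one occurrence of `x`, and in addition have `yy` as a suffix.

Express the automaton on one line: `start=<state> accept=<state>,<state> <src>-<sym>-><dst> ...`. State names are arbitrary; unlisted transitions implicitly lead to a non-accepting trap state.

start=q0 accept=q5,q6 q0-x->q1 q0-y->q2 q1-x->q3 q1-y->q4 q2-x->q1 q2-y->q5 q3-x->q3 q3-y->q3 q4-x->q3 q4-y->q6 q5-x->q1 q5-y->q5 q6-x->q3 q6-y->q6

Build one automaton per condition and run them in lockstep. One (3 states) tracks the count of `x`s, saturating at 2; the other (3 states) tracks how much of the suffix `yy` has currently been matched. Each combined state is a pair, one component from each; accept when both components accept. After merging equivalent states the machine shrinks.
With 7 states:
        x   y  
>  q0   q1  q2 
   q1   q3  q4 
   q2   q1  q5 
   q3   q3  q3 
   q4   q3  q6 
 * q5   q1  q5 
 * q6   q3  q6 
(> = start, * = accepting)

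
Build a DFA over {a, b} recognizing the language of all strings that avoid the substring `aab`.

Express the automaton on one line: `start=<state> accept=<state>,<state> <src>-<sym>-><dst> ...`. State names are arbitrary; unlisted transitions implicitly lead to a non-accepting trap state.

start=q0 accept=q0,q1,q2 q0-a->q1 q0-b->q0 q1-a->q2 q1-b->q0 q2-a->q2 q2-b->q3 q3-a->q3 q3-b->q3

This is the complement of 'contains `aab`'. Use the same substring-matching states — q0 through q3 holding how much of `aab` has just been matched — but flip the accepting set: everything except the trap q3 accepts.
A 4-state machine:
        a   b  
>* q0   q1  q0 
 * q1   q2  q0 
 * q2   q2  q3 
   q3   q3  q3 
(> = start, * = accepting)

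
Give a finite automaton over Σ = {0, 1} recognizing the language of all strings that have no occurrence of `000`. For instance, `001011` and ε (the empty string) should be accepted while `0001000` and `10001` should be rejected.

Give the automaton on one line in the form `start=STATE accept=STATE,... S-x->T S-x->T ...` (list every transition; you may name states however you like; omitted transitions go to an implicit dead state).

This is the complement of 'contains `000`'. Use the same substring-matching states — A through D holding how much of `000` has just been matched — but flip the accepting set: everything except the trap D accepts.
With 4 states:
       0  1 
>* A   B  A 
 * B   C  A 
 * C   D  A 
   D   D  D 
(> = start, * = accepting)

start=A accept=A,B,C A-0->B A-1->A B-0->C B-1->A C-0->D C-1->A D-0->D D-1->D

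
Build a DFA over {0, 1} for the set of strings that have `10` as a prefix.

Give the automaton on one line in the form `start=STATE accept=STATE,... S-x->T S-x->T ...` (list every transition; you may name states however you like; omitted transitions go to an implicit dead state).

start=S0 accept=S2 S0-0->S3 S0-1->S1 S1-0->S2 S1-1->S3 S2-0->S2 S2-1->S2 S3-0->S3 S3-1->S3

Check the first 2 symbols one by one: S0 through S1 record how many have matched `10` so far; any wrong symbol goes to the dead state S3. After all 2 match we enter the accepting sink S2.
4 states suffice.
        0   1  
>  S0   S3  S1 
   S1   S2  S3 
 * S2   S2  S2 
   S3   S3  S3 
(> = start, * = accepting)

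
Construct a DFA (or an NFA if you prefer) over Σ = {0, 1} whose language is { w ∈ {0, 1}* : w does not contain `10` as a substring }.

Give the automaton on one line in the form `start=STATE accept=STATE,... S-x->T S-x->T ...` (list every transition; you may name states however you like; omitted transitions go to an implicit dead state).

This is the complement of 'contains `10`'. Use the same substring-matching states — q0 through q2 holding how much of `10` has just been matched — but flip the accepting set: everything except the trap q2 accepts.
With 3 states:
        0   1  
>* q0   q0  q1 
 * q1   q2  q1 
   q2   q2  q2 
(> = start, * = accepting)

start=q0 accept=q0,q1 q0-0->q0 q0-1->q1 q1-0->q2 q1-1->q1 q2-0->q2 q2-1->q2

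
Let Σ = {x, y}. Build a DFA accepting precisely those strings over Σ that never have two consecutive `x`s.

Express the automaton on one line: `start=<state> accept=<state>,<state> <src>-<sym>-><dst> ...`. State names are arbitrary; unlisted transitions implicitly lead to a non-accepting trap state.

This is the complement of 'contains `xx`'. Use the same substring-matching states — q0 through q2 holding how much of `xx` has just been matched — but flip the accepting set: everything except the trap q2 accepts.
        x   y  
>* q0   q1  q0 
 * q1   q2  q0 
   q2   q2  q2 
(> = start, * = accepting)

start=q0 accept=q0,q1 q0-x->q1 q0-y->q0 q1-x->q2 q1-y->q0 q2-x->q2 q2-y->q2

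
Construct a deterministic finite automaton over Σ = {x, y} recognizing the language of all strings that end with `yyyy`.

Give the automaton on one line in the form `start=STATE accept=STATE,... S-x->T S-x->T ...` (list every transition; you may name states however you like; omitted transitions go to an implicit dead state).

start=A accept=E A-x->A A-y->B B-x->A B-y->C C-x->A C-y->D D-x->A D-y->E E-x->A E-y->E

Let each state record the length of the longest suffix of the input read so far that is also a prefix of `yyyy`. B means the last symbol is `y`; C means the last 2 symbols are `yy`; D means the last 3 symbols are `yyy`; E means the last 4 symbols are `yyyy`. Accept only at E, where the string currently ends in `yyyy`.
5 states suffice.
       x  y 
>  A   A  B 
   B   A  C 
   C   A  D 
   D   A  E 
 * E   A  E 
(> = start, * = accepting)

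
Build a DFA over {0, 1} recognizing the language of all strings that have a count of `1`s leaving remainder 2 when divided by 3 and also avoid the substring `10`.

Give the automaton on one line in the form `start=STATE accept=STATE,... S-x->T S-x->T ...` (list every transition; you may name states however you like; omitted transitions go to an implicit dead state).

start=s0 accept=s3 s0-0->s0 s0-1->s1 s1-0->s2 s1-1->s3 s2-0->s2 s2-1->s2 s3-0->s2 s3-1->s4 s4-0->s2 s4-1->s1

Run two small machines in parallel and take their product. One (3 states) tracks the count of `1`s modulo 3; the other (3 states) tracks partial matches of the forbidden pattern `10`. Each combined state is a pair, one component from each; accept when both components accept. Equivalent product states are then merged.
5 states suffice.
        0   1  
>  s0   s0  s1 
   s1   s2  s3 
   s2   s2  s2 
 * s3   s2  s4 
   s4   s2  s1 
(> = start, * = accepting)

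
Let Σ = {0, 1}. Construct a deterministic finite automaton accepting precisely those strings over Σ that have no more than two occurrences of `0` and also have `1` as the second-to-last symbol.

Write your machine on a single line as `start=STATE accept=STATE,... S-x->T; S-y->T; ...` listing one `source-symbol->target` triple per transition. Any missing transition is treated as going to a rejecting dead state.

Build one automaton per condition and run them in lockstep. One (4 states) tracks the count of `0`s, saturating at 3; the other (7 states) tracks the last 2 symbols read. Each combined state is a pair, one component from each; accept when both components accept. After merging equivalent states the machine shrinks.
With 12 states:
          0    1  
>  s0     s1   s2 
   s1     s3   s4 
   s2     s5   s6 
   s3     s7   s8 
   s4     s9  s10 
 * s5     s3   s4 
 * s6     s5   s6 
   s7     s7   s7 
   s8     s7  s11 
 * s9     s7   s8 
 * s10    s9  s10 
 * s11    s7  s11 
(> = start, * = accepting)

start=s0; accept=s5,s6,s9,s10,s11; s0-0->s1; s0-1->s2; s1-0->s3; s1-1->s4; s2-0->s5; s2-1->s6; s3-0->s7; s3-1->s8; s4-0->s9; s4-1->s10; s5-0->s3; s5-1->s4; s6-0->s5; s6-1->s6; s7-0->s7; s7-1->s7; s8-0->s7; s8-1->s11; s9-0->s7; s9-1->s8; s10-0->s9; s10-1->s10; s11-0->s7; s11-1->s11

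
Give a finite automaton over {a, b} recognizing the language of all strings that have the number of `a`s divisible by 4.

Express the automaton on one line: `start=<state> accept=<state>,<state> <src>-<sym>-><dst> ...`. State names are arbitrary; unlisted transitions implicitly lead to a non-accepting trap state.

start=q0 accept=q0 q0-a->q1 q0-b->q0 q1-a->q2 q1-b->q1 q2-a->q3 q2-b->q2 q3-a->q0 q3-b->q3

The only thing that matters is how many `a`s have appeared, reduced mod 4. Use one state per residue: q0 for 0, …, q3 for 3. Reading `a` moves to the next residue; anything else stays put. q0 is accepting.
A 4-state machine:
        a   b  
>* q0   q1  q0 
   q1   q2  q1 
   q2   q3  q2 
   q3   q0  q3 
(> = start, * = accepting)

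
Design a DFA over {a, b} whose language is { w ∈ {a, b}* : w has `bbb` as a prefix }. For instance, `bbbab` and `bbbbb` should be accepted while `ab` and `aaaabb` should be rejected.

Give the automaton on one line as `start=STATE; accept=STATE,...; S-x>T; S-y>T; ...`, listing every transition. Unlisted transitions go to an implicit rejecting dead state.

start=s0; accept=s3; s0-a>s4; s0-b>s1; s1-a>s4; s1-b>s2; s2-a>s4; s2-b>s3; s3-a>s3; s3-b>s3; s4-a>s4; s4-b>s4

Walk along `bbb` while the input agrees: from s0 take `b` to s1, and so on. Any deviation drops to the rejecting sink s4. Once s3 is reached the prefix is confirmed and every continuation is accepted.
A 5-state machine:
        a   b  
>  s0   s4  s1 
   s1   s4  s2 
   s2   s4  s3 
 * s3   s3  s3 
   s4   s4  s4 
(> = start, * = accepting)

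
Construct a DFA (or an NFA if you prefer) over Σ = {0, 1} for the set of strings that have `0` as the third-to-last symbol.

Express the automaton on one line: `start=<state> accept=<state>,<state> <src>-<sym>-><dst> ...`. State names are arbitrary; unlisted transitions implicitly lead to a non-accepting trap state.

start=S0 accept=S7,S8,S9,S10 S0-0->S1 S0-1->S2 S1-0->S3 S1-1->S4 S2-0->S5 S2-1->S6 S3-0->S7 S3-1->S8 S4-0->S9 S4-1->S10 S5-0->S11 S5-1->S12 S6-0->S13 S6-1->S14 S7-0->S7 S7-1->S8 S8-0->S9 S8-1->S10 S9-0->S11 S9-1->S12 S10-0->S13 S10-1->S14 S11-0->S7 S11-1->S8 S12-0->S9 S12-1->S10 S13-0->S11 S13-1->S12 S14-0->S13 S14-1->S14

A DFA must remember the last 3 symbols (since which symbol is third-to-last isn't known until the input ends). Use one state per possible window of the last ≤3 symbols; accept from those whose window starts with `0`.
15 states suffice.
          0    1  
>  S0     S1   S2 
   S1     S3   S4 
   S2     S5   S6 
   S3     S7   S8 
   S4     S9  S10 
   S5    S11  S12 
   S6    S13  S14 
 * S7     S7   S8 
 * S8     S9  S10 
 * S9    S11  S12 
 * S10   S13  S14 
   S11    S7   S8 
   S12    S9  S10 
   S13   S11  S12 
   S14   S13  S14 
(> = start, * = accepting)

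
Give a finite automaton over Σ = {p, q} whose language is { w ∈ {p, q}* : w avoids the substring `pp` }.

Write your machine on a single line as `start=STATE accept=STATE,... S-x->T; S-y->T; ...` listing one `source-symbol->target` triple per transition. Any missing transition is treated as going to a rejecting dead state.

start=A; accept=A,B; A-p->B; A-q->A; B-p->C; B-q->A; C-p->C; C-q->C

Track partial matches of the forbidden pattern `pp`. State C is a dead state reached once `pp` has occurred; every other state accepts. A means no part of `pp` is currently matched.
3 states suffice.
       p  q 
>* A   B  A 
 * B   C  A 
   C   C  C 
(> = start, * = accepting)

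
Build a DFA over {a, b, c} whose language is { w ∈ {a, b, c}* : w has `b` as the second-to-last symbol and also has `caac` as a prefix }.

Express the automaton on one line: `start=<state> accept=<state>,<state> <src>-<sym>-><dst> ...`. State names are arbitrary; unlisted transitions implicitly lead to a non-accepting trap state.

start=s0 accept=s7,s8 s0-a->s1 s0-b->s1 s0-c->s2 s1-a->s1 s1-b->s1 s1-c->s1 s2-a->s3 s2-b->s1 s2-c->s1 s3-a->s4 s3-b->s1 s3-c->s1 s4-a->s1 s4-b->s1 s4-c->s5 s5-a->s5 s5-b->s6 s5-c->s5 s6-a->s7 s6-b->s8 s6-c->s7 s7-a->s5 s7-b->s6 s7-c->s5 s8-a->s7 s8-b->s8 s8-c->s7

Handle the two conditions separately and then intersect. The first has 13 states tracking the last 2 symbols read; the second has 6 states tracking whether the input so far still matches the prefix `caac`. A product state is a pair (one from each), accepting exactly when both do. Equivalent product states are then merged.
With 9 states:
        a   b   c  
>  s0   s1  s1  s2 
   s1   s1  s1  s1 
   s2   s3  s1  s1 
   s3   s4  s1  s1 
   s4   s1  s1  s5 
   s5   s5  s6  s5 
   s6   s7  s8  s7 
 * s7   s5  s6  s5 
 * s8   s7  s8  s7 
(> = start, * = accepting)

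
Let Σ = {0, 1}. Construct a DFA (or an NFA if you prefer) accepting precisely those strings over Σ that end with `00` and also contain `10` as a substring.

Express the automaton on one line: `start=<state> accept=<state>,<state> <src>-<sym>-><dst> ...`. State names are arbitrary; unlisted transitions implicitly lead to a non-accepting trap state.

Run two small machines in parallel and take their product. One (3 states) tracks how much of the suffix `00` has currently been matched; the other (3 states) tracks whether and how much of `10` has been seen. Each combined state is a pair, one component from each; accept when both components accept.
7 states suffice.
        0   1  
>  S0   S1  S2 
   S1   S3  S2 
   S2   S4  S2 
   S3   S3  S2 
   S4   S5  S6 
 * S5   S5  S6 
   S6   S4  S6 
(> = start, * = accepting)

start=S0 accept=S5 S0-0->S1 S0-1->S2 S1-0->S3 S1-1->S2 S2-0->S4 S2-1->S2 S3-0->S3 S3-1->S2 S4-0->S5 S4-1->S6 S5-0->S5 S5-1->S6 S6-0->S4 S6-1->S6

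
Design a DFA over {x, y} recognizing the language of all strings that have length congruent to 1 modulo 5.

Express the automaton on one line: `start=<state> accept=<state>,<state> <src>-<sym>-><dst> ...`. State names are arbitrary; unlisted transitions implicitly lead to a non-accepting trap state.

Only the length mod 5 matters, so use a 5-cycle: from any state, every input symbol moves to the next state, wrapping E back to A. Mark B accepting.
A 5-state machine:
       x  y 
>  A   B  B 
 * B   C  C 
   C   D  D 
   D   E  E 
   E   A  A 
(> = start, * = accepting)

start=A accept=B A-x->B A-y->B B-x->C B-y->C C-x->D C-y->D D-x->E D-y->E E-x->A E-y->A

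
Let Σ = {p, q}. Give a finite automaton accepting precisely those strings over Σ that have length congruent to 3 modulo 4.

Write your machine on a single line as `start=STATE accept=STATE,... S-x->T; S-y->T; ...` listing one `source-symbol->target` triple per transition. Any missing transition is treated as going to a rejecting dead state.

start=S0; accept=S3; S0-p->S1; S0-q->S1; S1-p->S2; S1-q->S2; S2-p->S3; S2-q->S3; S3-p->S0; S3-q->S0

Count input length modulo 4: every symbol advances one step around the cycle S0 → S1 → S2 → S3 → S0. Accept at S3.
A 4-state machine:
        p   q  
>  S0   S1  S1 
   S1   S2  S2 
   S2   S3  S3 
 * S3   S0  S0 
(> = start, * = accepting)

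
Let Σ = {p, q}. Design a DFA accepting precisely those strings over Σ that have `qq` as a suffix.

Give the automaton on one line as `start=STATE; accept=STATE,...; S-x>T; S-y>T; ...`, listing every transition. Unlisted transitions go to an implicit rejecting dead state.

start=s0; accept=s2; s0-p>s0; s0-q>s1; s1-p>s0; s1-q>s2; s2-p>s0; s2-q>s2

Remember how much of `qq` the current input suffix matches. State s0 means no match yet; s1 means the last symbol is `q`; s2 means the last 2 symbols are `qq`. Only s2 accepts. On a mismatch, fall back to the longest proper suffix that is still a prefix of `qq`.
        p   q  
>  s0   s0  s1 
   s1   s0  s2 
 * s2   s0  s2 
(> = start, * = accepting)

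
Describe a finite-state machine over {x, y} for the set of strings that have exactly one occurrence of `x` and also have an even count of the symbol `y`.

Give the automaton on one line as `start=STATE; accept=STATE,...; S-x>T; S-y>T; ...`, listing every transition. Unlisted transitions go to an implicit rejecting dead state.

start=S0; accept=S1; S0-x>S1; S0-y>S2; S1-x>S3; S1-y>S4; S2-x>S4; S2-y>S0; S3-x>S3; S3-y>S5; S4-x>S5; S4-y>S1; S5-x>S5; S5-y>S3

Build one automaton per condition and run them in lockstep. One (3 states) tracks the count of `x`s, saturating at 2; the other (2 states) tracks the count of `y`s modulo 2. Each combined state is a pair, one component from each; accept when both components accept.
A 6-state machine:
        x   y  
>  S0   S1  S2 
 * S1   S3  S4 
   S2   S4  S0 
   S3   S3  S5 
   S4   S5  S1 
   S5   S5  S3 
(> = start, * = accepting)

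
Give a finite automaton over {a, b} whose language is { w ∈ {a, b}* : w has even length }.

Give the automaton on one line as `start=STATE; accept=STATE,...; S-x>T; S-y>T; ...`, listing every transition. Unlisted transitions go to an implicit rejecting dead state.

Only the length mod 2 matters, so use a 2-cycle: from any state, every input symbol moves to the next state, wrapping s1 back to s0. Mark s0 accepting.
A 2-state machine:
        a   b  
>* s0   s1  s1 
   s1   s0  s0 
(> = start, * = accepting)

start=s0; accept=s0; s0-a>s1; s0-b>s1; s1-a>s0; s1-b>s0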